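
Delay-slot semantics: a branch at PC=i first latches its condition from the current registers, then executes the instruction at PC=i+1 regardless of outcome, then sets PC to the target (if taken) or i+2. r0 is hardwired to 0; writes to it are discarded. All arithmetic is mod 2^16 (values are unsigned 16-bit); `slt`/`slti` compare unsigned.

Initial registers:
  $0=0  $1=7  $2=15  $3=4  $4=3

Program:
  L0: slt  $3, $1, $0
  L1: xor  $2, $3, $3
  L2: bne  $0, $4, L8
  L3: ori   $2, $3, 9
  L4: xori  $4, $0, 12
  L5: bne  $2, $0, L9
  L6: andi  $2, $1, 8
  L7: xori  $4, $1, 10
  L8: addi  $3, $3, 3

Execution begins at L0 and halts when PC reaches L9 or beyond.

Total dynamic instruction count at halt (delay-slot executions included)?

[0] slt  $3, $1, $0  →  {$0:0, $1:7, $2:15, $3:0, $4:3}
[1] xor  $2, $3, $3  →  {$0:0, $1:7, $2:0, $3:0, $4:3}
[2] bne  $0, $4, L8  →  {$0:0, $1:7, $2:0, $3:0, $4:3}  ⟨branch taken⟩
[3] ori   $2, $3, 9  →  {$0:0, $1:7, $2:9, $3:0, $4:3}
[8] addi  $3, $3, 3  →  {$0:0, $1:7, $2:9, $3:3, $4:3}

5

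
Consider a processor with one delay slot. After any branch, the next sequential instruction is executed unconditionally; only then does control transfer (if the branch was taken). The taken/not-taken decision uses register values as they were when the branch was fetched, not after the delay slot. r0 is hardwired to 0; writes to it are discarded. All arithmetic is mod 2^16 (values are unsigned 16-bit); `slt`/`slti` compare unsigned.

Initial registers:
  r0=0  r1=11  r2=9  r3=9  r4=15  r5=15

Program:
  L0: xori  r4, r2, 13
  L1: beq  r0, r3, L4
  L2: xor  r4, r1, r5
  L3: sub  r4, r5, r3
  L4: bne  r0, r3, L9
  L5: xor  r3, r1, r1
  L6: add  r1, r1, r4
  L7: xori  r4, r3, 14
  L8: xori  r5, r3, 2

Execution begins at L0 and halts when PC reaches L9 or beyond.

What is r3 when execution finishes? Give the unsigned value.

0

  step pc=0: xori  r4, r2, 13  regs=(0,11,9,9,4,15)
  step pc=1: beq  r0, r3, L4  cond=F  regs=(0,11,9,9,4,15)
  step pc=2: xor  r4, r1, r5  regs=(0,11,9,9,4,15)
  step pc=3: sub  r4, r5, r3  regs=(0,11,9,9,6,15)
  step pc=4: bne  r0, r3, L9  cond=T  regs=(0,11,9,9,6,15)
  step pc=5: xor  r3, r1, r1  regs=(0,11,9,0,6,15)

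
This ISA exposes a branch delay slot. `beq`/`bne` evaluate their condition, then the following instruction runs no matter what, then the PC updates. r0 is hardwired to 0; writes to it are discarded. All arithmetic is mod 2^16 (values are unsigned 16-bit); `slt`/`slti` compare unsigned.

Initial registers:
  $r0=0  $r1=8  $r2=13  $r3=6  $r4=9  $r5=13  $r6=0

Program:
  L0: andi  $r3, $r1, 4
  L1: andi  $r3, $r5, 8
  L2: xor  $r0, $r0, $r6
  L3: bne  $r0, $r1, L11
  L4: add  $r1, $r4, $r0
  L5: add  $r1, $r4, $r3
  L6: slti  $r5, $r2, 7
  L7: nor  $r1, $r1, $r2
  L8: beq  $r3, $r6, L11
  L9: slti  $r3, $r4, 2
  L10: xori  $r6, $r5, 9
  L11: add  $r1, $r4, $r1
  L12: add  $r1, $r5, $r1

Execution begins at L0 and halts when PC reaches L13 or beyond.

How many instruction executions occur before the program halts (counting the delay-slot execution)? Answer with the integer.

7

PC=0  andi  $r3, $r1, 4      | $r0=0 $r1=8 $r2=13 $r3=0 $r4=9 $r5=13 $r6=0
PC=1  andi  $r3, $r5, 8      | $r0=0 $r1=8 $r2=13 $r3=8 $r4=9 $r5=13 $r6=0
PC=2  xor  $r0, $r0, $r6     | $r0=0 $r1=8 $r2=13 $r3=8 $r4=9 $r5=13 $r6=0
PC=3  bne  $r0, $r1, L11     | $r0=0 $r1=8 $r2=13 $r3=8 $r4=9 $r5=13 $r6=0  [TAKEN]
PC=4  add  $r1, $r4, $r0     | $r0=0 $r1=9 $r2=13 $r3=8 $r4=9 $r5=13 $r6=0
PC=11 add  $r1, $r4, $r1     | $r0=0 $r1=18 $r2=13 $r3=8 $r4=9 $r5=13 $r6=0
PC=12 add  $r1, $r5, $r1     | $r0=0 $r1=31 $r2=13 $r3=8 $r4=9 $r5=13 $r6=0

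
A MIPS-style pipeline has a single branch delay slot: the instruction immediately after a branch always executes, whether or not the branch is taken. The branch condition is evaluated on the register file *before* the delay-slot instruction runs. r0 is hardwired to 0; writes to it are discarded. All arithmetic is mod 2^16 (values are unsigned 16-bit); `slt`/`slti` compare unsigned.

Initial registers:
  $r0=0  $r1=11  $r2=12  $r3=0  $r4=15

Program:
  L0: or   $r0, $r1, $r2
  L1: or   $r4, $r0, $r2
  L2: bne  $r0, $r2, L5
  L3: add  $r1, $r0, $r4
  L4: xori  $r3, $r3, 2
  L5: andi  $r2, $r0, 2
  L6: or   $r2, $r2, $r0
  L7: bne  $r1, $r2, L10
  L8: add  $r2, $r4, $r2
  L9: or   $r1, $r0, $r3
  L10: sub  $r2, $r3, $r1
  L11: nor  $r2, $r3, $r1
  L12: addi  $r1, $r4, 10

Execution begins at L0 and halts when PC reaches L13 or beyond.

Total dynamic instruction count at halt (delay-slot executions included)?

11

[0] or   $r0, $r1, $r2  →  {$r0:0, $r1:11, $r2:12, $r3:0, $r4:15}
[1] or   $r4, $r0, $r2  →  {$r0:0, $r1:11, $r2:12, $r3:0, $r4:12}
[2] bne  $r0, $r2, L5  →  {$r0:0, $r1:11, $r2:12, $r3:0, $r4:12}  ⟨branch taken⟩
[3] add  $r1, $r0, $r4  →  {$r0:0, $r1:12, $r2:12, $r3:0, $r4:12}
[5] andi  $r2, $r0, 2  →  {$r0:0, $r1:12, $r2:0, $r3:0, $r4:12}
[6] or   $r2, $r2, $r0  →  {$r0:0, $r1:12, $r2:0, $r3:0, $r4:12}
[7] bne  $r1, $r2, L10  →  {$r0:0, $r1:12, $r2:0, $r3:0, $r4:12}  ⟨branch taken⟩
[8] add  $r2, $r4, $r2  →  {$r0:0, $r1:12, $r2:12, $r3:0, $r4:12}
[10] sub  $r2, $r3, $r1  →  {$r0:0, $r1:12, $r2:65524, $r3:0, $r4:12}
[11] nor  $r2, $r3, $r1  →  {$r0:0, $r1:12, $r2:65523, $r3:0, $r4:12}
[12] addi  $r1, $r4, 10  →  {$r0:0, $r1:22, $r2:65523, $r3:0, $r4:12}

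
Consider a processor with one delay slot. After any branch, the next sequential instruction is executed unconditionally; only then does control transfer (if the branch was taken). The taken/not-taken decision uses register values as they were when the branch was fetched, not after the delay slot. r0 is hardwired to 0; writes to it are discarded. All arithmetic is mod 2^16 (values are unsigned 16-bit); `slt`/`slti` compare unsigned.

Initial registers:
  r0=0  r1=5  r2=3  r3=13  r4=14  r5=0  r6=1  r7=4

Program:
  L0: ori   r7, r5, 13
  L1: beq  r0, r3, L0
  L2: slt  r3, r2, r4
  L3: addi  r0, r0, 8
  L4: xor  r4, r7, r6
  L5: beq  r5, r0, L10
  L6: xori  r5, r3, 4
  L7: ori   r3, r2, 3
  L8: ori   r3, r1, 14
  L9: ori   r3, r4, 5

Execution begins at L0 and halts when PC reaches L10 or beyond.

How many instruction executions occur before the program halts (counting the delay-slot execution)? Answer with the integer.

7

#0 ori   r7, r5, 13 ; 0/5/3/13/14/0/1/13
#1 beq  r0, r3, L0 ; 0/5/3/13/14/0/1/13 ; →fallthru
#2 slt  r3, r2, r4 ; 0/5/3/1/14/0/1/13
#3 addi  r0, r0, 8 ; 0/5/3/1/14/0/1/13
#4 xor  r4, r7, r6 ; 0/5/3/1/12/0/1/13
#5 beq  r5, r0, L10 ; 0/5/3/1/12/0/1/13 ; →target
#6 xori  r5, r3, 4 ; 0/5/3/1/12/5/1/13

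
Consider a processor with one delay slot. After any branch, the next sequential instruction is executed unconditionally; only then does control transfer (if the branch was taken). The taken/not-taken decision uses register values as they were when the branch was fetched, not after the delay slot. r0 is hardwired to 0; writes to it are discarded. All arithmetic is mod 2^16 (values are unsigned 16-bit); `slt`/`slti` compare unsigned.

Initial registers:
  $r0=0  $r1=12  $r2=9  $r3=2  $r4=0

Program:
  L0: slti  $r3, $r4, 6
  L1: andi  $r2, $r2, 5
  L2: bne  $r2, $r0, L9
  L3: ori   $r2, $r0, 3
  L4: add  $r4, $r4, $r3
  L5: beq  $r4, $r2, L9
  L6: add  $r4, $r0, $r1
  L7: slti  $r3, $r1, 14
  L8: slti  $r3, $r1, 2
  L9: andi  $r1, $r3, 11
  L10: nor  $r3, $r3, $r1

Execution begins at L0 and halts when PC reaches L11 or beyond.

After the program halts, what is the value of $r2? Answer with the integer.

3

PC=0  slti  $r3, $r4, 6      | $r0=0 $r1=12 $r2=9 $r3=1 $r4=0
PC=1  andi  $r2, $r2, 5      | $r0=0 $r1=12 $r2=1 $r3=1 $r4=0
PC=2  bne  $r2, $r0, L9      | $r0=0 $r1=12 $r2=1 $r3=1 $r4=0  [TAKEN]
PC=3  ori   $r2, $r0, 3      | $r0=0 $r1=12 $r2=3 $r3=1 $r4=0
PC=9  andi  $r1, $r3, 11     | $r0=0 $r1=1 $r2=3 $r3=1 $r4=0
PC=10 nor  $r3, $r3, $r1     | $r0=0 $r1=1 $r2=3 $r3=65534 $r4=0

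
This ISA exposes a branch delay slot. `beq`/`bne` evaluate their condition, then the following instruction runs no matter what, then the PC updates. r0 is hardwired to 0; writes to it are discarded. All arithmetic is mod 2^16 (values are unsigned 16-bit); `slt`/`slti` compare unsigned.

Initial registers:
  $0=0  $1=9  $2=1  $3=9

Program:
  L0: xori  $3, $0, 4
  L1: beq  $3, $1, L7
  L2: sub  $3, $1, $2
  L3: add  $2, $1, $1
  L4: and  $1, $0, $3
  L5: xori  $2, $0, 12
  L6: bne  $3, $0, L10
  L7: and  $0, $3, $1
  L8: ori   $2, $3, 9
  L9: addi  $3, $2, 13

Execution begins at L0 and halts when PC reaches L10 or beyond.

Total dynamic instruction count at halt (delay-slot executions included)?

8

#0 xori  $3, $0, 4 ; 0/9/1/4
#1 beq  $3, $1, L7 ; 0/9/1/4 ; →fallthru
#2 sub  $3, $1, $2 ; 0/9/1/8
#3 add  $2, $1, $1 ; 0/9/18/8
#4 and  $1, $0, $3 ; 0/0/18/8
#5 xori  $2, $0, 12 ; 0/0/12/8
#6 bne  $3, $0, L10 ; 0/0/12/8 ; →target
#7 and  $0, $3, $1 ; 0/0/12/8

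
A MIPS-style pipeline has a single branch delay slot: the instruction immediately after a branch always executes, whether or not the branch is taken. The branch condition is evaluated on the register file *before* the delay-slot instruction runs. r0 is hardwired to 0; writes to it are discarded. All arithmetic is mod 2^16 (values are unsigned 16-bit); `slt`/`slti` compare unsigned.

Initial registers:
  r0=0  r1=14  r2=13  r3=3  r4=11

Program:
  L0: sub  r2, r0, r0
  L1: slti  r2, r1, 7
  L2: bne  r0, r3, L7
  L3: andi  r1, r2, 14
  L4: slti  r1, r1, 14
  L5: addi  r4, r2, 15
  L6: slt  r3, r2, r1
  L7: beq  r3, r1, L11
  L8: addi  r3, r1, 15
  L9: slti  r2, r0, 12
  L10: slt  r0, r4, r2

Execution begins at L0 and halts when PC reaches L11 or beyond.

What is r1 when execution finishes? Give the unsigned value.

PC=0  sub  r2, r0, r0        | r0=0 r1=14 r2=0 r3=3 r4=11
PC=1  slti  r2, r1, 7        | r0=0 r1=14 r2=0 r3=3 r4=11
PC=2  bne  r0, r3, L7        | r0=0 r1=14 r2=0 r3=3 r4=11  [TAKEN]
PC=3  andi  r1, r2, 14       | r0=0 r1=0 r2=0 r3=3 r4=11
PC=7  beq  r3, r1, L11       | r0=0 r1=0 r2=0 r3=3 r4=11  [not taken]
PC=8  addi  r3, r1, 15       | r0=0 r1=0 r2=0 r3=15 r4=11
PC=9  slti  r2, r0, 12       | r0=0 r1=0 r2=1 r3=15 r4=11
PC=10 slt  r0, r4, r2        | r0=0 r1=0 r2=1 r3=15 r4=11

0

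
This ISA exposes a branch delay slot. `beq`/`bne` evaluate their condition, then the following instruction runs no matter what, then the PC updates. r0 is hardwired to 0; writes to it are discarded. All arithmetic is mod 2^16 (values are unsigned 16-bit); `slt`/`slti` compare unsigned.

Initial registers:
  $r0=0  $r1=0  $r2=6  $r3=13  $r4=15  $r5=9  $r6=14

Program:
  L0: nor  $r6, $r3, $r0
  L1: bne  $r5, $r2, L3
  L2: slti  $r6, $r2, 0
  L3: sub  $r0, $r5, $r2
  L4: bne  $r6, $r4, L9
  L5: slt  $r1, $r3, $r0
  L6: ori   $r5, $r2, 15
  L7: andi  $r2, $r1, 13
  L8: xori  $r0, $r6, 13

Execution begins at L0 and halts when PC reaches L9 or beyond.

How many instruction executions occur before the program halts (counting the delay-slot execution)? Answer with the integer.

6

  step pc=0: nor  $r6, $r3, $r0  regs=(0,0,6,13,15,9,65522)
  step pc=1: bne  $r5, $r2, L3  cond=T  regs=(0,0,6,13,15,9,65522)
  step pc=2: slti  $r6, $r2, 0  regs=(0,0,6,13,15,9,0)
  step pc=3: sub  $r0, $r5, $r2  regs=(0,0,6,13,15,9,0)
  step pc=4: bne  $r6, $r4, L9  cond=T  regs=(0,0,6,13,15,9,0)
  step pc=5: slt  $r1, $r3, $r0  regs=(0,0,6,13,15,9,0)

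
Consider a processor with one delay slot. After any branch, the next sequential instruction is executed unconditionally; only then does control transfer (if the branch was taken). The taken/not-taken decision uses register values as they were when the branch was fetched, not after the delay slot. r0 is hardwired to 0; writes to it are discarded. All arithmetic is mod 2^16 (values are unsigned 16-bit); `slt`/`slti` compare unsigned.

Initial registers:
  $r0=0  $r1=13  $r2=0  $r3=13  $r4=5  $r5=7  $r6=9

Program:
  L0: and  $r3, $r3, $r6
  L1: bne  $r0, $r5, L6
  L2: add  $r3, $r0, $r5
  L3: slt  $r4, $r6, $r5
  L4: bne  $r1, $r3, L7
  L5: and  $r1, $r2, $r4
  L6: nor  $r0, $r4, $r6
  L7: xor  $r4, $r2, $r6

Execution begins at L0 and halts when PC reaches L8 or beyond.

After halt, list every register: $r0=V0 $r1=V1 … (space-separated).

$r0=0 $r1=13 $r2=0 $r3=7 $r4=9 $r5=7 $r6=9

  step pc=0: and  $r3, $r3, $r6  regs=(0,13,0,9,5,7,9)
  step pc=1: bne  $r0, $r5, L6  cond=T  regs=(0,13,0,9,5,7,9)
  step pc=2: add  $r3, $r0, $r5  regs=(0,13,0,7,5,7,9)
  step pc=6: nor  $r0, $r4, $r6  regs=(0,13,0,7,5,7,9)
  step pc=7: xor  $r4, $r2, $r6  regs=(0,13,0,7,9,7,9)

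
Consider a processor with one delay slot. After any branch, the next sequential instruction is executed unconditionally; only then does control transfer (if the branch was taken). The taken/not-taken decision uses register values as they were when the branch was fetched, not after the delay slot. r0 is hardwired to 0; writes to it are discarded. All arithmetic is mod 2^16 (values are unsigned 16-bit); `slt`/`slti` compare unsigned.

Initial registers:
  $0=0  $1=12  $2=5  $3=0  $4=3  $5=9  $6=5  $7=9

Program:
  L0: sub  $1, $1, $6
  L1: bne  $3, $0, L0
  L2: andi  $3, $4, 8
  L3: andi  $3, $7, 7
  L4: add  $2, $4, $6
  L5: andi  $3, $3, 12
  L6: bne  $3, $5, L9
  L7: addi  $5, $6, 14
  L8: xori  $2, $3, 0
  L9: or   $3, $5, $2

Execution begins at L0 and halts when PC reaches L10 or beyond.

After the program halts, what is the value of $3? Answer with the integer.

27

[0] sub  $1, $1, $6  →  {$0:0, $1:7, $2:5, $3:0, $4:3, $5:9, $6:5, $7:9}
[1] bne  $3, $0, L0  →  {$0:0, $1:7, $2:5, $3:0, $4:3, $5:9, $6:5, $7:9}  ⟨branch fallthrough⟩
[2] andi  $3, $4, 8  →  {$0:0, $1:7, $2:5, $3:0, $4:3, $5:9, $6:5, $7:9}
[3] andi  $3, $7, 7  →  {$0:0, $1:7, $2:5, $3:1, $4:3, $5:9, $6:5, $7:9}
[4] add  $2, $4, $6  →  {$0:0, $1:7, $2:8, $3:1, $4:3, $5:9, $6:5, $7:9}
[5] andi  $3, $3, 12  →  {$0:0, $1:7, $2:8, $3:0, $4:3, $5:9, $6:5, $7:9}
[6] bne  $3, $5, L9  →  {$0:0, $1:7, $2:8, $3:0, $4:3, $5:9, $6:5, $7:9}  ⟨branch taken⟩
[7] addi  $5, $6, 14  →  {$0:0, $1:7, $2:8, $3:0, $4:3, $5:19, $6:5, $7:9}
[9] or   $3, $5, $2  →  {$0:0, $1:7, $2:8, $3:27, $4:3, $5:19, $6:5, $7:9}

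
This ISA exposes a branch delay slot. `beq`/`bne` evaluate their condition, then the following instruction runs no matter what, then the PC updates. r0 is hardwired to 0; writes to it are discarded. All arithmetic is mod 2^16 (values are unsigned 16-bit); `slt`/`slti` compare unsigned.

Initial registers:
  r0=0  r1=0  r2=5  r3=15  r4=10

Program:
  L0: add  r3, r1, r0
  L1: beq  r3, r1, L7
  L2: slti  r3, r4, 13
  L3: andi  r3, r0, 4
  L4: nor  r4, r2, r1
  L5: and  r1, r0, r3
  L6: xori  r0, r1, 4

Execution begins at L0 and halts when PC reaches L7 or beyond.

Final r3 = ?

PC=0  add  r3, r1, r0        | r0=0 r1=0 r2=5 r3=0 r4=10
PC=1  beq  r3, r1, L7        | r0=0 r1=0 r2=5 r3=0 r4=10  [TAKEN]
PC=2  slti  r3, r4, 13       | r0=0 r1=0 r2=5 r3=1 r4=10

1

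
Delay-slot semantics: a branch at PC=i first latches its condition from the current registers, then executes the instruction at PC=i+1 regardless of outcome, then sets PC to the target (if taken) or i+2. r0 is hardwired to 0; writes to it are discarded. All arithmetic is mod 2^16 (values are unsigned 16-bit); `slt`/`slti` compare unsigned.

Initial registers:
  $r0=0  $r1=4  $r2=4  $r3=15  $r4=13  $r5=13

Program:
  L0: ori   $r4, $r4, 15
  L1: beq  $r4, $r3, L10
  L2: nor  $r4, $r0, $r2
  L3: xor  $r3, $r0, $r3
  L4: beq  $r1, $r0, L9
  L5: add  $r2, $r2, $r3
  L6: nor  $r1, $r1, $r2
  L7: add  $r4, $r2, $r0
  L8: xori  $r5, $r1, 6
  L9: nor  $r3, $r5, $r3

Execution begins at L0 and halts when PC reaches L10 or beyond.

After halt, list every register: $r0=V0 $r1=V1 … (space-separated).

  step pc=0: ori   $r4, $r4, 15  regs=(0,4,4,15,15,13)
  step pc=1: beq  $r4, $r3, L10  cond=T  regs=(0,4,4,15,15,13)
  step pc=2: nor  $r4, $r0, $r2  regs=(0,4,4,15,65531,13)

$r0=0 $r1=4 $r2=4 $r3=15 $r4=65531 $r5=13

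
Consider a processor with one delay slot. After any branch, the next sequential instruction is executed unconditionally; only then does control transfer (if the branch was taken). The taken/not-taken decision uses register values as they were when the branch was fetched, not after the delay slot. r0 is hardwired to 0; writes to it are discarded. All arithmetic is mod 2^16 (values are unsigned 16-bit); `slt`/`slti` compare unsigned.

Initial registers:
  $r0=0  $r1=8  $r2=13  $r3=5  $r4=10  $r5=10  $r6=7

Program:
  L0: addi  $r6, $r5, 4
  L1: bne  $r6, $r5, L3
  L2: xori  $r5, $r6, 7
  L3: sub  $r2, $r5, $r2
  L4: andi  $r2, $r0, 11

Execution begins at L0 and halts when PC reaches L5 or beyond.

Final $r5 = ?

#0 addi  $r6, $r5, 4 ; 0/8/13/5/10/10/14
#1 bne  $r6, $r5, L3 ; 0/8/13/5/10/10/14 ; →target
#2 xori  $r5, $r6, 7 ; 0/8/13/5/10/9/14
#3 sub  $r2, $r5, $r2 ; 0/8/65532/5/10/9/14
#4 andi  $r2, $r0, 11 ; 0/8/0/5/10/9/14

9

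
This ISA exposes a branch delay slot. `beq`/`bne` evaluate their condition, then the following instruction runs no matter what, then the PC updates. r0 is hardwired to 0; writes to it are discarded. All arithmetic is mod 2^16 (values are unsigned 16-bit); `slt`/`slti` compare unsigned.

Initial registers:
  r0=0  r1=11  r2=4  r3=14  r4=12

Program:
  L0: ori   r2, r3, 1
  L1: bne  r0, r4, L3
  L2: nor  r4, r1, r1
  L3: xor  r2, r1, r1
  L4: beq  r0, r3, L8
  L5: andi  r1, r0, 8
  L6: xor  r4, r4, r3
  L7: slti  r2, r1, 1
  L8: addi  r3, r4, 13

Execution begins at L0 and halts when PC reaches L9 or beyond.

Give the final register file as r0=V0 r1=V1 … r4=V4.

r0=0 r1=0 r2=1 r3=7 r4=65530

#0 ori   r2, r3, 1 ; 0/11/15/14/12
#1 bne  r0, r4, L3 ; 0/11/15/14/12 ; →target
#2 nor  r4, r1, r1 ; 0/11/15/14/65524
#3 xor  r2, r1, r1 ; 0/11/0/14/65524
#4 beq  r0, r3, L8 ; 0/11/0/14/65524 ; →fallthru
#5 andi  r1, r0, 8 ; 0/0/0/14/65524
#6 xor  r4, r4, r3 ; 0/0/0/14/65530
#7 slti  r2, r1, 1 ; 0/0/1/14/65530
#8 addi  r3, r4, 13 ; 0/0/1/7/65530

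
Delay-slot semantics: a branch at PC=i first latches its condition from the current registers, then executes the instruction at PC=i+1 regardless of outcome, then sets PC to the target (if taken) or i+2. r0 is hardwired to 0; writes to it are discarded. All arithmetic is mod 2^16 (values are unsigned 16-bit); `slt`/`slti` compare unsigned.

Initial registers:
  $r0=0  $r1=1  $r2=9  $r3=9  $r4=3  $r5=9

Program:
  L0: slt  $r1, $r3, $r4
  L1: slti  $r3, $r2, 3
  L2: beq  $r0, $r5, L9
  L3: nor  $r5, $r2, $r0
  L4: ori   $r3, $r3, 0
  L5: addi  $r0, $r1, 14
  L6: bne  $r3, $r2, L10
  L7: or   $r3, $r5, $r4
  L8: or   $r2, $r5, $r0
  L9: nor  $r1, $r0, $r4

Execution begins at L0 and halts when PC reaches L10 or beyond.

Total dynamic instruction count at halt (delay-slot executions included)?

PC=0  slt  $r1, $r3, $r4     | $r0=0 $r1=0 $r2=9 $r3=9 $r4=3 $r5=9
PC=1  slti  $r3, $r2, 3      | $r0=0 $r1=0 $r2=9 $r3=0 $r4=3 $r5=9
PC=2  beq  $r0, $r5, L9      | $r0=0 $r1=0 $r2=9 $r3=0 $r4=3 $r5=9  [not taken]
PC=3  nor  $r5, $r2, $r0     | $r0=0 $r1=0 $r2=9 $r3=0 $r4=3 $r5=65526
PC=4  ori   $r3, $r3, 0      | $r0=0 $r1=0 $r2=9 $r3=0 $r4=3 $r5=65526
PC=5  addi  $r0, $r1, 14     | $r0=0 $r1=0 $r2=9 $r3=0 $r4=3 $r5=65526
PC=6  bne  $r3, $r2, L10     | $r0=0 $r1=0 $r2=9 $r3=0 $r4=3 $r5=65526  [TAKEN]
PC=7  or   $r3, $r5, $r4     | $r0=0 $r1=0 $r2=9 $r3=65527 $r4=3 $r5=65526

8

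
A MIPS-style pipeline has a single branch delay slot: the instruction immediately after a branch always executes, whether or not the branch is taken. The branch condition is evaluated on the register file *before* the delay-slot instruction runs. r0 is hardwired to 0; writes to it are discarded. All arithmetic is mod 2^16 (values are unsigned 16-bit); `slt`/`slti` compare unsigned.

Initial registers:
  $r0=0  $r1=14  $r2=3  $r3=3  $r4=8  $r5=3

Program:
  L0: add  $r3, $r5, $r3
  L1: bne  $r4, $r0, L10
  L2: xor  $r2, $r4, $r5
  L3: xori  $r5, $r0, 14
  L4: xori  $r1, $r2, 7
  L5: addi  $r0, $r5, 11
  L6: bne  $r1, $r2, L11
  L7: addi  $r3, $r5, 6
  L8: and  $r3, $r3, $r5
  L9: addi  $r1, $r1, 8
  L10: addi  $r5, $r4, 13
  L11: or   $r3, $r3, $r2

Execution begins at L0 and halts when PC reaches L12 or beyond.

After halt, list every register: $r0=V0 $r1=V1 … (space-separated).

  step pc=0: add  $r3, $r5, $r3  regs=(0,14,3,6,8,3)
  step pc=1: bne  $r4, $r0, L10  cond=T  regs=(0,14,3,6,8,3)
  step pc=2: xor  $r2, $r4, $r5  regs=(0,14,11,6,8,3)
  step pc=10: addi  $r5, $r4, 13  regs=(0,14,11,6,8,21)
  step pc=11: or   $r3, $r3, $r2  regs=(0,14,11,15,8,21)

$r0=0 $r1=14 $r2=11 $r3=15 $r4=8 $r5=21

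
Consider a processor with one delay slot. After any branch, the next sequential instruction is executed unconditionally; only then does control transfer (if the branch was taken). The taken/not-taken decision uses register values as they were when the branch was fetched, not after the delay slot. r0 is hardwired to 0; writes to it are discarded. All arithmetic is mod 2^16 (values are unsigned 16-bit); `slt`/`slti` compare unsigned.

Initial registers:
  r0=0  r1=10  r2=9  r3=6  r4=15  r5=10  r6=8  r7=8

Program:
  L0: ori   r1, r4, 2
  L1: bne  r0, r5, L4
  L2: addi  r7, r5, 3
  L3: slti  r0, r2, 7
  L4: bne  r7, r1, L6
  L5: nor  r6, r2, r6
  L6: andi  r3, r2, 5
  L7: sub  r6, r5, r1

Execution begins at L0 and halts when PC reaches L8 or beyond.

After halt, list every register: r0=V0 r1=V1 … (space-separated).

  step pc=0: ori   r1, r4, 2  regs=(0,15,9,6,15,10,8,8)
  step pc=1: bne  r0, r5, L4  cond=T  regs=(0,15,9,6,15,10,8,8)
  step pc=2: addi  r7, r5, 3  regs=(0,15,9,6,15,10,8,13)
  step pc=4: bne  r7, r1, L6  cond=T  regs=(0,15,9,6,15,10,8,13)
  step pc=5: nor  r6, r2, r6  regs=(0,15,9,6,15,10,65526,13)
  step pc=6: andi  r3, r2, 5  regs=(0,15,9,1,15,10,65526,13)
  step pc=7: sub  r6, r5, r1  regs=(0,15,9,1,15,10,65531,13)

r0=0 r1=15 r2=9 r3=1 r4=15 r5=10 r6=65531 r7=13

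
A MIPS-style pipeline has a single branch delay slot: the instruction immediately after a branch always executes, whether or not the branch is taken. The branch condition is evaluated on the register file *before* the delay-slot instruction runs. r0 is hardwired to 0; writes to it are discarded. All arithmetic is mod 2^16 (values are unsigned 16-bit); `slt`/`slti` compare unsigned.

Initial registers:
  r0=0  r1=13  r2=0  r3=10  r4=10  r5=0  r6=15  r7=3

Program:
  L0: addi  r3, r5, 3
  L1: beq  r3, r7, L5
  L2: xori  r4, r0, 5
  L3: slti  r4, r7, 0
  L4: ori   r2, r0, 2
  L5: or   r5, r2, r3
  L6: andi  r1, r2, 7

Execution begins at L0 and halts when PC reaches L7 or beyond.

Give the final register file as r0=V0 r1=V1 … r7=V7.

#0 addi  r3, r5, 3 ; 0/13/0/3/10/0/15/3
#1 beq  r3, r7, L5 ; 0/13/0/3/10/0/15/3 ; →target
#2 xori  r4, r0, 5 ; 0/13/0/3/5/0/15/3
#5 or   r5, r2, r3 ; 0/13/0/3/5/3/15/3
#6 andi  r1, r2, 7 ; 0/0/0/3/5/3/15/3

r0=0 r1=0 r2=0 r3=3 r4=5 r5=3 r6=15 r7=3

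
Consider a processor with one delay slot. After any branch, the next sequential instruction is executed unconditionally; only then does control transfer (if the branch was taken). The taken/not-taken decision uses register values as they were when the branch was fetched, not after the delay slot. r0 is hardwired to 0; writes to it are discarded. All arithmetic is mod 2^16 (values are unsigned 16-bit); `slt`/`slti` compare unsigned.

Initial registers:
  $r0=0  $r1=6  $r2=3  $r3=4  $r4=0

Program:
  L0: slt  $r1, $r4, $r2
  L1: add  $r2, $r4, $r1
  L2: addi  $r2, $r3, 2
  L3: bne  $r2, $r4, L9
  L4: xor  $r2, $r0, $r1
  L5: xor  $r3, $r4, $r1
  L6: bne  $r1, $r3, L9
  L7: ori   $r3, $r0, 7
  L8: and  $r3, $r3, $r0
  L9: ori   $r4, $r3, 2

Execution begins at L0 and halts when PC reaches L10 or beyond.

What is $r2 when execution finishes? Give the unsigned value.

[0] slt  $r1, $r4, $r2  →  {$r0:0, $r1:1, $r2:3, $r3:4, $r4:0}
[1] add  $r2, $r4, $r1  →  {$r0:0, $r1:1, $r2:1, $r3:4, $r4:0}
[2] addi  $r2, $r3, 2  →  {$r0:0, $r1:1, $r2:6, $r3:4, $r4:0}
[3] bne  $r2, $r4, L9  →  {$r0:0, $r1:1, $r2:6, $r3:4, $r4:0}  ⟨branch taken⟩
[4] xor  $r2, $r0, $r1  →  {$r0:0, $r1:1, $r2:1, $r3:4, $r4:0}
[9] ori   $r4, $r3, 2  →  {$r0:0, $r1:1, $r2:1, $r3:4, $r4:6}

1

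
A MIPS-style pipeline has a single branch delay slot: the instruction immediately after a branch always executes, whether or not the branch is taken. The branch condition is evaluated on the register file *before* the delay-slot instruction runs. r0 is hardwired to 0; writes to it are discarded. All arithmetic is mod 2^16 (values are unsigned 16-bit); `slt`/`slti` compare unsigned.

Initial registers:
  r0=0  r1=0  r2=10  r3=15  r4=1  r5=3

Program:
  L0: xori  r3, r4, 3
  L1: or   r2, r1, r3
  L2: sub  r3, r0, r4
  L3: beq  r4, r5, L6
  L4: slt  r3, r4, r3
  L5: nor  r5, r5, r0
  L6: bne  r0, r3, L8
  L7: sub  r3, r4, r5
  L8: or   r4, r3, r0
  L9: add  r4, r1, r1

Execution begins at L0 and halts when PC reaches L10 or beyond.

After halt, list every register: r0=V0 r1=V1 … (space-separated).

r0=0 r1=0 r2=2 r3=5 r4=0 r5=65532

[0] xori  r3, r4, 3  →  {r0:0, r1:0, r2:10, r3:2, r4:1, r5:3}
[1] or   r2, r1, r3  →  {r0:0, r1:0, r2:2, r3:2, r4:1, r5:3}
[2] sub  r3, r0, r4  →  {r0:0, r1:0, r2:2, r3:65535, r4:1, r5:3}
[3] beq  r4, r5, L6  →  {r0:0, r1:0, r2:2, r3:65535, r4:1, r5:3}  ⟨branch fallthrough⟩
[4] slt  r3, r4, r3  →  {r0:0, r1:0, r2:2, r3:1, r4:1, r5:3}
[5] nor  r5, r5, r0  →  {r0:0, r1:0, r2:2, r3:1, r4:1, r5:65532}
[6] bne  r0, r3, L8  →  {r0:0, r1:0, r2:2, r3:1, r4:1, r5:65532}  ⟨branch taken⟩
[7] sub  r3, r4, r5  →  {r0:0, r1:0, r2:2, r3:5, r4:1, r5:65532}
[8] or   r4, r3, r0  →  {r0:0, r1:0, r2:2, r3:5, r4:5, r5:65532}
[9] add  r4, r1, r1  →  {r0:0, r1:0, r2:2, r3:5, r4:0, r5:65532}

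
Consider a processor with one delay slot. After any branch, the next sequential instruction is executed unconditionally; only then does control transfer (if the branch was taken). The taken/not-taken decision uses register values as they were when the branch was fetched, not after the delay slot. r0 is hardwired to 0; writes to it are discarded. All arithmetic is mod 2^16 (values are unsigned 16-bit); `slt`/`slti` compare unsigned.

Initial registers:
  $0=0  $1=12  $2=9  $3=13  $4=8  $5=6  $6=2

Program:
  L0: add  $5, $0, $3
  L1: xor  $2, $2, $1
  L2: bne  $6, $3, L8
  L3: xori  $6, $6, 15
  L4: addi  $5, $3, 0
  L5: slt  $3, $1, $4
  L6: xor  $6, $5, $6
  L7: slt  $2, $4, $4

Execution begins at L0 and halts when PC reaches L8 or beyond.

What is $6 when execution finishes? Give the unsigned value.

PC=0  add  $5, $0, $3        | $0=0 $1=12 $2=9 $3=13 $4=8 $5=13 $6=2
PC=1  xor  $2, $2, $1        | $0=0 $1=12 $2=5 $3=13 $4=8 $5=13 $6=2
PC=2  bne  $6, $3, L8        | $0=0 $1=12 $2=5 $3=13 $4=8 $5=13 $6=2  [TAKEN]
PC=3  xori  $6, $6, 15       | $0=0 $1=12 $2=5 $3=13 $4=8 $5=13 $6=13

13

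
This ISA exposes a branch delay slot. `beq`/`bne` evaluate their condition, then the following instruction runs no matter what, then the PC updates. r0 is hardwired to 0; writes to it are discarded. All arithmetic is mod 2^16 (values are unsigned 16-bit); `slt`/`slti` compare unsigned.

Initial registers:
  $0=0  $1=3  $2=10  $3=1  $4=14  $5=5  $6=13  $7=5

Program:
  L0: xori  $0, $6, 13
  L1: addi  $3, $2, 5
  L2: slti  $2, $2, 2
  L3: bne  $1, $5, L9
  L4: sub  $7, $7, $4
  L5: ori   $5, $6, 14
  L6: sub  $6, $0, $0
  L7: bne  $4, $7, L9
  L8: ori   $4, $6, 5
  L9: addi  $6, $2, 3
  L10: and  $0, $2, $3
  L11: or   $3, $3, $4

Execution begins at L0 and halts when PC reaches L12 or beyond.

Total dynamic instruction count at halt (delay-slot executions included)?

[0] xori  $0, $6, 13  →  {$0:0, $1:3, $2:10, $3:1, $4:14, $5:5, $6:13, $7:5}
[1] addi  $3, $2, 5  →  {$0:0, $1:3, $2:10, $3:15, $4:14, $5:5, $6:13, $7:5}
[2] slti  $2, $2, 2  →  {$0:0, $1:3, $2:0, $3:15, $4:14, $5:5, $6:13, $7:5}
[3] bne  $1, $5, L9  →  {$0:0, $1:3, $2:0, $3:15, $4:14, $5:5, $6:13, $7:5}  ⟨branch taken⟩
[4] sub  $7, $7, $4  →  {$0:0, $1:3, $2:0, $3:15, $4:14, $5:5, $6:13, $7:65527}
[9] addi  $6, $2, 3  →  {$0:0, $1:3, $2:0, $3:15, $4:14, $5:5, $6:3, $7:65527}
[10] and  $0, $2, $3  →  {$0:0, $1:3, $2:0, $3:15, $4:14, $5:5, $6:3, $7:65527}
[11] or   $3, $3, $4  →  {$0:0, $1:3, $2:0, $3:15, $4:14, $5:5, $6:3, $7:65527}

8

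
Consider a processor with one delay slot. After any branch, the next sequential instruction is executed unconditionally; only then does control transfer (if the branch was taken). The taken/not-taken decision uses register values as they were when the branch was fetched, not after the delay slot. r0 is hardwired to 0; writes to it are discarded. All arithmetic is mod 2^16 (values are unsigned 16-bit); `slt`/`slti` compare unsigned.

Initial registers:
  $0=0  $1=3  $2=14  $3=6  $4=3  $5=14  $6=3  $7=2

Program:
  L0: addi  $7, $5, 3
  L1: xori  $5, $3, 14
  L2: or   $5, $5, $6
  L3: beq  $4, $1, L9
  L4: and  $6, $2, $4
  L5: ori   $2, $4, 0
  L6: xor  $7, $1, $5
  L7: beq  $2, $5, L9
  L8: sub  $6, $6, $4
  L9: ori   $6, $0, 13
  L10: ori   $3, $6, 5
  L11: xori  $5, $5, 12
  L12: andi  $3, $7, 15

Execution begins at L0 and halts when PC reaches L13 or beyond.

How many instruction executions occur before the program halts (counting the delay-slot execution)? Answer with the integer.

9

#0 addi  $7, $5, 3 ; 0/3/14/6/3/14/3/17
#1 xori  $5, $3, 14 ; 0/3/14/6/3/8/3/17
#2 or   $5, $5, $6 ; 0/3/14/6/3/11/3/17
#3 beq  $4, $1, L9 ; 0/3/14/6/3/11/3/17 ; →target
#4 and  $6, $2, $4 ; 0/3/14/6/3/11/2/17
#9 ori   $6, $0, 13 ; 0/3/14/6/3/11/13/17
#10 ori   $3, $6, 5 ; 0/3/14/13/3/11/13/17
#11 xori  $5, $5, 12 ; 0/3/14/13/3/7/13/17
#12 andi  $3, $7, 15 ; 0/3/14/1/3/7/13/17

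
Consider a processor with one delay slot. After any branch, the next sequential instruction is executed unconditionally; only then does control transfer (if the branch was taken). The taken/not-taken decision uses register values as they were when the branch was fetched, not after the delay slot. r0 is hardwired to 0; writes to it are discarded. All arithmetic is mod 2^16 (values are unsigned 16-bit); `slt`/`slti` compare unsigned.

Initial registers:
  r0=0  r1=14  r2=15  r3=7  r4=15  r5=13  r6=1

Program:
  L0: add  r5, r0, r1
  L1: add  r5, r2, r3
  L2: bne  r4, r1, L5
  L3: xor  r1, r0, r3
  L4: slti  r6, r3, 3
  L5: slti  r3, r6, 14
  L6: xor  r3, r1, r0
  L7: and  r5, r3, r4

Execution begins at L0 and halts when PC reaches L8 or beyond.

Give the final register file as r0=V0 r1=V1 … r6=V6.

#0 add  r5, r0, r1 ; 0/14/15/7/15/14/1
#1 add  r5, r2, r3 ; 0/14/15/7/15/22/1
#2 bne  r4, r1, L5 ; 0/14/15/7/15/22/1 ; →target
#3 xor  r1, r0, r3 ; 0/7/15/7/15/22/1
#5 slti  r3, r6, 14 ; 0/7/15/1/15/22/1
#6 xor  r3, r1, r0 ; 0/7/15/7/15/22/1
#7 and  r5, r3, r4 ; 0/7/15/7/15/7/1

r0=0 r1=7 r2=15 r3=7 r4=15 r5=7 r6=1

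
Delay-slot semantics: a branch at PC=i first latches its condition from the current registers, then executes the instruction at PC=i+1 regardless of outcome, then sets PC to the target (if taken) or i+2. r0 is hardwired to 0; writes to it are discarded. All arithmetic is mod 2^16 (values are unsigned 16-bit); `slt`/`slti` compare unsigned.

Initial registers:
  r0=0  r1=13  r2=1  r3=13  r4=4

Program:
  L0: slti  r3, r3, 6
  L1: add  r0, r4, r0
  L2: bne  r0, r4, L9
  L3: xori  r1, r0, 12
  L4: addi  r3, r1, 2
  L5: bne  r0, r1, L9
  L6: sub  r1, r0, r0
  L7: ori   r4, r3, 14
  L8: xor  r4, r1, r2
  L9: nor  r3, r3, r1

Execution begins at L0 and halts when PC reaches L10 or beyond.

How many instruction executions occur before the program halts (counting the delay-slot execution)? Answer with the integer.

[0] slti  r3, r3, 6  →  {r0:0, r1:13, r2:1, r3:0, r4:4}
[1] add  r0, r4, r0  →  {r0:0, r1:13, r2:1, r3:0, r4:4}
[2] bne  r0, r4, L9  →  {r0:0, r1:13, r2:1, r3:0, r4:4}  ⟨branch taken⟩
[3] xori  r1, r0, 12  →  {r0:0, r1:12, r2:1, r3:0, r4:4}
[9] nor  r3, r3, r1  →  {r0:0, r1:12, r2:1, r3:65523, r4:4}

5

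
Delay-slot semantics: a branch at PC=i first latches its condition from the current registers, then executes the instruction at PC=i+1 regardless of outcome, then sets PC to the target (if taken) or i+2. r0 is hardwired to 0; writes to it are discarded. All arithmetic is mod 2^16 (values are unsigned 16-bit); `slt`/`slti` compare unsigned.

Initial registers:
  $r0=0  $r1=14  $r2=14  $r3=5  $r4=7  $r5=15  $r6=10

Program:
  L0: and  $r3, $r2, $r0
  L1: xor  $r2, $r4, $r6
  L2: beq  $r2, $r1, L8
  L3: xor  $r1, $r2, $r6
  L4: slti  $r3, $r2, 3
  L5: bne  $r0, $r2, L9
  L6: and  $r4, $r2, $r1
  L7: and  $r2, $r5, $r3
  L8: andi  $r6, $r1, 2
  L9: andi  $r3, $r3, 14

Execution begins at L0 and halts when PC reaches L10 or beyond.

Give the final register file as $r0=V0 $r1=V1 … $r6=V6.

$r0=0 $r1=7 $r2=13 $r3=0 $r4=5 $r5=15 $r6=10

[0] and  $r3, $r2, $r0  →  {$r0:0, $r1:14, $r2:14, $r3:0, $r4:7, $r5:15, $r6:10}
[1] xor  $r2, $r4, $r6  →  {$r0:0, $r1:14, $r2:13, $r3:0, $r4:7, $r5:15, $r6:10}
[2] beq  $r2, $r1, L8  →  {$r0:0, $r1:14, $r2:13, $r3:0, $r4:7, $r5:15, $r6:10}  ⟨branch fallthrough⟩
[3] xor  $r1, $r2, $r6  →  {$r0:0, $r1:7, $r2:13, $r3:0, $r4:7, $r5:15, $r6:10}
[4] slti  $r3, $r2, 3  →  {$r0:0, $r1:7, $r2:13, $r3:0, $r4:7, $r5:15, $r6:10}
[5] bne  $r0, $r2, L9  →  {$r0:0, $r1:7, $r2:13, $r3:0, $r4:7, $r5:15, $r6:10}  ⟨branch taken⟩
[6] and  $r4, $r2, $r1  →  {$r0:0, $r1:7, $r2:13, $r3:0, $r4:5, $r5:15, $r6:10}
[9] andi  $r3, $r3, 14  →  {$r0:0, $r1:7, $r2:13, $r3:0, $r4:5, $r5:15, $r6:10}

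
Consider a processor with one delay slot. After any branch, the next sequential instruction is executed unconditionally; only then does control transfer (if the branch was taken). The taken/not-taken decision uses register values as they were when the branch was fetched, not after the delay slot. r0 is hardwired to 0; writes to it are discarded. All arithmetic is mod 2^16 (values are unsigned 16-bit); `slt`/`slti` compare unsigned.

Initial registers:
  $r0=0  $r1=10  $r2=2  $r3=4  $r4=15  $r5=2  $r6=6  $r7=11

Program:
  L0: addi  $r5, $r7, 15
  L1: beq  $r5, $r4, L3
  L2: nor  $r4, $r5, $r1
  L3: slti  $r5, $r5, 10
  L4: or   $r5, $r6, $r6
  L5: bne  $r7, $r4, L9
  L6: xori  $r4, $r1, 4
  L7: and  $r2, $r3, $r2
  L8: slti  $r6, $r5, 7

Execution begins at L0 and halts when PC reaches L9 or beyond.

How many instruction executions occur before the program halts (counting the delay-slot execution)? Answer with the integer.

7

[0] addi  $r5, $r7, 15  →  {$r0:0, $r1:10, $r2:2, $r3:4, $r4:15, $r5:26, $r6:6, $r7:11}
[1] beq  $r5, $r4, L3  →  {$r0:0, $r1:10, $r2:2, $r3:4, $r4:15, $r5:26, $r6:6, $r7:11}  ⟨branch fallthrough⟩
[2] nor  $r4, $r5, $r1  →  {$r0:0, $r1:10, $r2:2, $r3:4, $r4:65509, $r5:26, $r6:6, $r7:11}
[3] slti  $r5, $r5, 10  →  {$r0:0, $r1:10, $r2:2, $r3:4, $r4:65509, $r5:0, $r6:6, $r7:11}
[4] or   $r5, $r6, $r6  →  {$r0:0, $r1:10, $r2:2, $r3:4, $r4:65509, $r5:6, $r6:6, $r7:11}
[5] bne  $r7, $r4, L9  →  {$r0:0, $r1:10, $r2:2, $r3:4, $r4:65509, $r5:6, $r6:6, $r7:11}  ⟨branch taken⟩
[6] xori  $r4, $r1, 4  →  {$r0:0, $r1:10, $r2:2, $r3:4, $r4:14, $r5:6, $r6:6, $r7:11}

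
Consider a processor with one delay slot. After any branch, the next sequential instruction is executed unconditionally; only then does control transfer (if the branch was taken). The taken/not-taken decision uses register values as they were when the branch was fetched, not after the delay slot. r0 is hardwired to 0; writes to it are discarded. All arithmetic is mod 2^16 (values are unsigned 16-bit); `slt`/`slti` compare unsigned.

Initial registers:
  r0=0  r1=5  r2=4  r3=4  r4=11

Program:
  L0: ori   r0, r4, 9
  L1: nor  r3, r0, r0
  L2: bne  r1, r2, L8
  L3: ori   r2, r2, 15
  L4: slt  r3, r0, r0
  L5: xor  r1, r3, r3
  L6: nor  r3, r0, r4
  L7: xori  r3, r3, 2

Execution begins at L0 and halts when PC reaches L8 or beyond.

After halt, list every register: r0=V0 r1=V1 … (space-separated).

r0=0 r1=5 r2=15 r3=65535 r4=11

  step pc=0: ori   r0, r4, 9  regs=(0,5,4,4,11)
  step pc=1: nor  r3, r0, r0  regs=(0,5,4,65535,11)
  step pc=2: bne  r1, r2, L8  cond=T  regs=(0,5,4,65535,11)
  step pc=3: ori   r2, r2, 15  regs=(0,5,15,65535,11)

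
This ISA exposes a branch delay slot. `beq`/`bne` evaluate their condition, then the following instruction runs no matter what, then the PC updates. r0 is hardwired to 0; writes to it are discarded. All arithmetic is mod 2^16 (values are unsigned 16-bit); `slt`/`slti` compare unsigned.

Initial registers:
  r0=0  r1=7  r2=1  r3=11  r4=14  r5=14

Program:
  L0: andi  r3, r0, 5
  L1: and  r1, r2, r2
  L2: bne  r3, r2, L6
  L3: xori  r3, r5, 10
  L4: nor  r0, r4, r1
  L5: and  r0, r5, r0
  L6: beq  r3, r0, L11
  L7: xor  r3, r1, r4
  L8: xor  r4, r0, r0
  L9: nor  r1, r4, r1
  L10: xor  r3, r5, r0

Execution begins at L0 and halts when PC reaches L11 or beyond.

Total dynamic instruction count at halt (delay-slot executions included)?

  step pc=0: andi  r3, r0, 5  regs=(0,7,1,0,14,14)
  step pc=1: and  r1, r2, r2  regs=(0,1,1,0,14,14)
  step pc=2: bne  r3, r2, L6  cond=T  regs=(0,1,1,0,14,14)
  step pc=3: xori  r3, r5, 10  regs=(0,1,1,4,14,14)
  step pc=6: beq  r3, r0, L11  cond=F  regs=(0,1,1,4,14,14)
  step pc=7: xor  r3, r1, r4  regs=(0,1,1,15,14,14)
  step pc=8: xor  r4, r0, r0  regs=(0,1,1,15,0,14)
  step pc=9: nor  r1, r4, r1  regs=(0,65534,1,15,0,14)
  step pc=10: xor  r3, r5, r0  regs=(0,65534,1,14,0,14)

9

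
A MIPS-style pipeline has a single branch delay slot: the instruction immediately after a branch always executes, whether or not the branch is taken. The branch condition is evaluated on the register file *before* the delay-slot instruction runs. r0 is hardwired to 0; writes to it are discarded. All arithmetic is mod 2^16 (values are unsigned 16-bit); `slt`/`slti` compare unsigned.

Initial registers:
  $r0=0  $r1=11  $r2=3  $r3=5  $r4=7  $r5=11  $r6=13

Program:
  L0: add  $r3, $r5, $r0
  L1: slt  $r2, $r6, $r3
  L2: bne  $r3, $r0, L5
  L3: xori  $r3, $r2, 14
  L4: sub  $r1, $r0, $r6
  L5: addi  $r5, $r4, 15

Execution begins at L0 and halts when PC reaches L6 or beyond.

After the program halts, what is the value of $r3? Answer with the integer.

#0 add  $r3, $r5, $r0 ; 0/11/3/11/7/11/13
#1 slt  $r2, $r6, $r3 ; 0/11/0/11/7/11/13
#2 bne  $r3, $r0, L5 ; 0/11/0/11/7/11/13 ; →target
#3 xori  $r3, $r2, 14 ; 0/11/0/14/7/11/13
#5 addi  $r5, $r4, 15 ; 0/11/0/14/7/22/13

14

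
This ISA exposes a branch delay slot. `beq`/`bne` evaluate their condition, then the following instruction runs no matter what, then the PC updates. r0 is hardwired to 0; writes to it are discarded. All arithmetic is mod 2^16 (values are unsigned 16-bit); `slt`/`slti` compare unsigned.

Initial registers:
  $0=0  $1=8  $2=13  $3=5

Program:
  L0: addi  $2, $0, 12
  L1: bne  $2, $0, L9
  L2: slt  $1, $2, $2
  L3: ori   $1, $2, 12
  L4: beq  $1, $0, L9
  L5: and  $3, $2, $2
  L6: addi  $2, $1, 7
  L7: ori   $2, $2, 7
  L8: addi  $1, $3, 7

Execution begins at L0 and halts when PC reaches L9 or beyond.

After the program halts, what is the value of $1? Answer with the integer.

PC=0  addi  $2, $0, 12       | $0=0 $1=8 $2=12 $3=5
PC=1  bne  $2, $0, L9        | $0=0 $1=8 $2=12 $3=5  [TAKEN]
PC=2  slt  $1, $2, $2        | $0=0 $1=0 $2=12 $3=5

0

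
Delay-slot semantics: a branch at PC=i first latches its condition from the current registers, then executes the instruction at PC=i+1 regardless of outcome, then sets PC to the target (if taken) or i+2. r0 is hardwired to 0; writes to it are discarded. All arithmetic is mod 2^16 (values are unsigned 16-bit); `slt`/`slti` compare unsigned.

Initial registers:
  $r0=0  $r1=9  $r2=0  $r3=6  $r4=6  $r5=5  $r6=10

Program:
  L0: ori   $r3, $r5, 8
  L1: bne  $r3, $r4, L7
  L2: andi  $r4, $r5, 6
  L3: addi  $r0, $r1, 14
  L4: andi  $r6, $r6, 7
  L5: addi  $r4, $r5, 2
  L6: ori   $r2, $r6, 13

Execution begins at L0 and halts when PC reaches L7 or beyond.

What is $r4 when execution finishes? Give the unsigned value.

[0] ori   $r3, $r5, 8  →  {$r0:0, $r1:9, $r2:0, $r3:13, $r4:6, $r5:5, $r6:10}
[1] bne  $r3, $r4, L7  →  {$r0:0, $r1:9, $r2:0, $r3:13, $r4:6, $r5:5, $r6:10}  ⟨branch taken⟩
[2] andi  $r4, $r5, 6  →  {$r0:0, $r1:9, $r2:0, $r3:13, $r4:4, $r5:5, $r6:10}

4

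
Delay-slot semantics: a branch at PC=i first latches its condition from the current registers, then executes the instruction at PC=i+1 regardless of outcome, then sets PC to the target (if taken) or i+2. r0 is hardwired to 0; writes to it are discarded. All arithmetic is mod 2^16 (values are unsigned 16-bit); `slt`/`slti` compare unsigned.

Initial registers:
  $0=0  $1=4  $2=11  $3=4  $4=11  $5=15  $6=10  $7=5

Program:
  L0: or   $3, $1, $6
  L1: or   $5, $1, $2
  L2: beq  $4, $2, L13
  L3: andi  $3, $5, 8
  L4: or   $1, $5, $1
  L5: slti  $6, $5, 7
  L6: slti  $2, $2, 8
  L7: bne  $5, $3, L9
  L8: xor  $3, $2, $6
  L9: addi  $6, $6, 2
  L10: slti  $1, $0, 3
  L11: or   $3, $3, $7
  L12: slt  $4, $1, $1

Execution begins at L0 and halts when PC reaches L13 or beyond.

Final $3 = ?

8

[0] or   $3, $1, $6  →  {$0:0, $1:4, $2:11, $3:14, $4:11, $5:15, $6:10, $7:5}
[1] or   $5, $1, $2  →  {$0:0, $1:4, $2:11, $3:14, $4:11, $5:15, $6:10, $7:5}
[2] beq  $4, $2, L13  →  {$0:0, $1:4, $2:11, $3:14, $4:11, $5:15, $6:10, $7:5}  ⟨branch taken⟩
[3] andi  $3, $5, 8  →  {$0:0, $1:4, $2:11, $3:8, $4:11, $5:15, $6:10, $7:5}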